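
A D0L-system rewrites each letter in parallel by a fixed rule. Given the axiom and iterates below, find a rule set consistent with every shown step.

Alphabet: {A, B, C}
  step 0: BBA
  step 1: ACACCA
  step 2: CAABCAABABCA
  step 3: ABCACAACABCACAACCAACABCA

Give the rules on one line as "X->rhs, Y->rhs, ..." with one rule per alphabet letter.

A->CA, B->AC, C->AB

  step 2 ⇒ step 3: CAABCAABABCA ⇒ AB·CA·CA·AC·AB·CA·CA·AC·CA·AC·AB·CA
    A ↦ CA
    B ↦ AC
    C ↦ AB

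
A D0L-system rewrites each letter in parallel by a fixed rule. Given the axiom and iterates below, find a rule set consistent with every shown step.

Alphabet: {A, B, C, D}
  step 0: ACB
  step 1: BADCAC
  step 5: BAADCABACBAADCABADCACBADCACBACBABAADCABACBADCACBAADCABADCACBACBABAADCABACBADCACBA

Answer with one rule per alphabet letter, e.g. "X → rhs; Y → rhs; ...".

A->BA, B->C, C->DCA, D->A

  step 0 ⇒ step 1: ACB ⇒ BA·DCA·C
    A ↦ BA
    B ↦ C
    C ↦ DCA
    D ↦ A  (constrained at step 1)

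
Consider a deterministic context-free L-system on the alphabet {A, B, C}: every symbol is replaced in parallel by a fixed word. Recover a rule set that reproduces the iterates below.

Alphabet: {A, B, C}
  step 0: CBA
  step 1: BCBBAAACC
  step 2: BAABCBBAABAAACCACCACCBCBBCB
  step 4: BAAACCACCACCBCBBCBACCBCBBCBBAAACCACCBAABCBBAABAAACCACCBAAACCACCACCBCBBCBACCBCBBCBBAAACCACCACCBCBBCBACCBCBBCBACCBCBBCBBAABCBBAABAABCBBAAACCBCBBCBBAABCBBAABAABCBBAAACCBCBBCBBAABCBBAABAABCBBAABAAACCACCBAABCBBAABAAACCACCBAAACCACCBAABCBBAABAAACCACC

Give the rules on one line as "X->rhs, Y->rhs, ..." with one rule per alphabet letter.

A->ACC, B->BAA, C->BCB

  step 1 ⇒ step 2: BCBBAAACC ⇒ BAA·BCB·BAA·BAA·ACC·ACC·ACC·BCB·BCB
    A ↦ ACC
    B ↦ BAA
    C ↦ BCB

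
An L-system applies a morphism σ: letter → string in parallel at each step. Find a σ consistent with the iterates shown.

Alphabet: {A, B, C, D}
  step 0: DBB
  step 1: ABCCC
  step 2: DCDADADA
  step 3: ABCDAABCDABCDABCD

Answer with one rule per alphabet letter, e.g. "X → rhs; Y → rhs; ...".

A->D, B->C, C->DA, D->ABC

  step 2 ⇒ step 3: DCDADADA ⇒ ABC·DA·ABC·D·ABC·D·ABC·D
    A ↦ D
    C ↦ DA
    D ↦ ABC
  step 0 ⇒ step 1: DBB ⇒ ABC·C·C
    B ↦ C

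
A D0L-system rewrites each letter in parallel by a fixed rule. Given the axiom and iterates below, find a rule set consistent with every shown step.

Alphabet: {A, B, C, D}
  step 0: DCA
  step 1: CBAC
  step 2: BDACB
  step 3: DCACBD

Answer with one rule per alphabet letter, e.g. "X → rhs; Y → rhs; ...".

  step 2 ⇒ step 3: BDACB ⇒ D·C·AC·B·D
    A ↦ AC
    B ↦ D
    C ↦ B
    D ↦ C

A->AC, B->D, C->B, D->C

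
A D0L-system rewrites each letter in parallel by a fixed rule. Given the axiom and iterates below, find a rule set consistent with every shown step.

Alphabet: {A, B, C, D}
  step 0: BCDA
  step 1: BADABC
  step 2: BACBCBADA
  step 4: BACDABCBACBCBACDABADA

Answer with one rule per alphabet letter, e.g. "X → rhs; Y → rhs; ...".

A->C, B->BA, C->DA, D->B

  step 1 ⇒ step 2: BADABC ⇒ BA·C·B·C·BA·DA
    A ↦ C
    B ↦ BA
    C ↦ DA
    D ↦ B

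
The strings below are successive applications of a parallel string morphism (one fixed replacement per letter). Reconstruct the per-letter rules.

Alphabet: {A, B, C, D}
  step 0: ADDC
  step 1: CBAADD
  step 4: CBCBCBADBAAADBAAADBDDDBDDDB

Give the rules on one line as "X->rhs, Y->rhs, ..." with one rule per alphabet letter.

A->CB, B->DB, C->DD, D->A

  step 0 ⇒ step 1: ADDC ⇒ CB·A·A·DD
    A ↦ CB
    C ↦ DD
    D ↦ A
    B ↦ DB  (constrained at step 1)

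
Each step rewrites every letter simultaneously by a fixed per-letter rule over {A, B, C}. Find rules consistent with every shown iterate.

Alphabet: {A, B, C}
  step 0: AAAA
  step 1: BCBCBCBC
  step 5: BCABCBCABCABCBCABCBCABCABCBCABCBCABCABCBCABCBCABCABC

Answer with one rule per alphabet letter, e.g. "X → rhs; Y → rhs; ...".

  step 0 ⇒ step 1: AAAA ⇒ BC·BC·BC·BC
    A ↦ BC
    B ↦ BC  (constrained at step 1)
    C ↦ A  (constrained at step 1)

A->BC, B->BC, C->A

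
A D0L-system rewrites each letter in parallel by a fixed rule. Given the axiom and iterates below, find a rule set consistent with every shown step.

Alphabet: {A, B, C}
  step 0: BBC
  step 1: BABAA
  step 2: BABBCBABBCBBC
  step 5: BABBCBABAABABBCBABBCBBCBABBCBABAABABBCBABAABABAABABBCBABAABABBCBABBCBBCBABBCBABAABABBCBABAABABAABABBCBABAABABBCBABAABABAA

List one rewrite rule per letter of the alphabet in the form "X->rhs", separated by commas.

  step 1 ⇒ step 2: BABAA ⇒ BA·BBC·BA·BBC·BBC
    A ↦ BBC
    B ↦ BA
  step 0 ⇒ step 1: BBC ⇒ BA·BA·A
    C ↦ A

A->BBC, B->BA, C->A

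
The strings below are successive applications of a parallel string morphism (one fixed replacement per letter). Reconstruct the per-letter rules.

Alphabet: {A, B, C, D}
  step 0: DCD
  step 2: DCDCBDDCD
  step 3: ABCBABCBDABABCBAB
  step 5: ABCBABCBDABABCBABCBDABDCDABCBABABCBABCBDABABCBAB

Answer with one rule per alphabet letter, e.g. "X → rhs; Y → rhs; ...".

  step 2 ⇒ step 3: DCDCBDDCD ⇒ AB·CB·AB·CB·D·AB·AB·CB·AB
    B ↦ D
    C ↦ CB
    D ↦ AB
    A ↦ DC  (constrained at step 3)

A->DC, B->D, C->CB, D->AB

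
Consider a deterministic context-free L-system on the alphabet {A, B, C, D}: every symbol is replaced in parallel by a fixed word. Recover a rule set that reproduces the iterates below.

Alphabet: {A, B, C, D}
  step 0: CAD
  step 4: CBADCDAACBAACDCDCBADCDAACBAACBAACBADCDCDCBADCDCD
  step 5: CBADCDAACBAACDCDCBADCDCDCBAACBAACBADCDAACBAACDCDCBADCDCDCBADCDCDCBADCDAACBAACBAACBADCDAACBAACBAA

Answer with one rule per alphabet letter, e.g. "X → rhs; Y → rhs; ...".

A->CD, B->AD, C->CB, D->AA

  step 4 ⇒ step 5: CBADCDAACBAACDCDCBADCDAACBAACBAACBADCDCDCBADCDCD ⇒ CB·AD·CD·AA·CB·AA·CD·CD·CB·AD·CD·CD·CB·AA·CB·AA·CB·AD·CD·AA·CB·AA·CD·CD·CB·AD·CD·CD·CB·AD·CD·CD·CB·AD·CD·AA·CB·AA·CB·AA·CB·AD·CD·AA·CB·AA·CB·AA
    A ↦ CD
    B ↦ AD
    C ↦ CB
    D ↦ AA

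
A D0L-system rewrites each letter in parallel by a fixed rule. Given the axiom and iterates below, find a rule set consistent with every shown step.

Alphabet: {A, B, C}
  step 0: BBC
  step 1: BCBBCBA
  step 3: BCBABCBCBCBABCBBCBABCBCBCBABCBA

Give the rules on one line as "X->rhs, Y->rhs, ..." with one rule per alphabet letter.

  step 0 ⇒ step 1: BBC ⇒ BCB·BCB·A
    B ↦ BCB
    C ↦ A
    A ↦ C  (constrained at step 1)

A->C, B->BCB, C->A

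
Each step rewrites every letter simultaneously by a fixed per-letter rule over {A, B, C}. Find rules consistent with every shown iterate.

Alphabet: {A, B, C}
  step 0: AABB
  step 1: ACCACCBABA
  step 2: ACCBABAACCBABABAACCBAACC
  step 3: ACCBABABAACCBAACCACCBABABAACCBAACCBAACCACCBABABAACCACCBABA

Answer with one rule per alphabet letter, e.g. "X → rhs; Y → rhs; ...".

  step 2 ⇒ step 3: ACCBABAACCBABABAACCBAACC ⇒ ACC·BA·BA·BA·ACC·BA·ACC·ACC·BA·BA·BA·ACC·BA·ACC·BA·ACC·ACC·BA·BA·BA·ACC·ACC·BA·BA
    A ↦ ACC
    B ↦ BA
    C ↦ BA

A->ACC, B->BA, C->BA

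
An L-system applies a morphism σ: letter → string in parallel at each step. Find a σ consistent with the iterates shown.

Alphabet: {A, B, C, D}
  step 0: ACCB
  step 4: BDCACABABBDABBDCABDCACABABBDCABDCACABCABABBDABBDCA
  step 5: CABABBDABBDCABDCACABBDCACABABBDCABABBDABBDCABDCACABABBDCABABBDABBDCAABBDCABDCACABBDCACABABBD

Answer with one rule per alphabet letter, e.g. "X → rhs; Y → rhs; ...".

A->BD, B->CA, C->AB, D->B

  step 4 ⇒ step 5: BDCACABABBDABBDCABDCACABABBDCABDCACABCABABBDABBDCA ⇒ CA·B·AB·BD·AB·BD·CA·BD·CA·CA·B·BD·CA·CA·B·AB·BD·CA·B·AB·BD·AB·BD·CA·BD·CA·CA·B·AB·BD·CA·B·AB·BD·AB·BD·CA·AB·BD·CA·BD·CA·CA·B·BD·CA·CA·B·AB·BD
    A ↦ BD
    B ↦ CA
    C ↦ AB
    D ↦ B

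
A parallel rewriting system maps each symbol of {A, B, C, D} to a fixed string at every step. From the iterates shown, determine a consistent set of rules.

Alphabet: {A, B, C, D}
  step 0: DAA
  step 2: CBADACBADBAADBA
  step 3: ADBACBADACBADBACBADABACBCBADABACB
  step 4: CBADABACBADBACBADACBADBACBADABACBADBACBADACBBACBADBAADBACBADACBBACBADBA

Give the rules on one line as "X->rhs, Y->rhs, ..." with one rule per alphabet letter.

  step 3 ⇒ step 4: ADBACBADACBADBACBADABACBCBADABACB ⇒ CB·ADA·BA·CB·AD·BA·CB·ADA·CB·AD·BA·CB·ADA·BA·CB·AD·BA·CB·ADA·CB·BA·CB·AD·BA·AD·BA·CB·ADA·CB·BA·CB·AD·BA
    A ↦ CB
    B ↦ BA
    C ↦ AD
    D ↦ ADA

A->CB, B->BA, C->AD, D->ADA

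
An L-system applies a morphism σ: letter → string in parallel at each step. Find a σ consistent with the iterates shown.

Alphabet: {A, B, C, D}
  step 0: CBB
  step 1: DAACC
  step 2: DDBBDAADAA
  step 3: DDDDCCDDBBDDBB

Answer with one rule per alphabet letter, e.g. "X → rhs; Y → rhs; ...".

  step 2 ⇒ step 3: DDBBDAADAA ⇒ DD·DD·C·C·DD·B·B·DD·B·B
    A ↦ B
    B ↦ C
    D ↦ DD
  step 0 ⇒ step 1: CBB ⇒ DAA·C·C
    C ↦ DAA

A->B, B->C, C->DAA, D->DD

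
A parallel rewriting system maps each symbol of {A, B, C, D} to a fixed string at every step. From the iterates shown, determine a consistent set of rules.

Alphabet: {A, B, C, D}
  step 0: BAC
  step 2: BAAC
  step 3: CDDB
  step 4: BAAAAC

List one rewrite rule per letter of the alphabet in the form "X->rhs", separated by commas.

A->D, B->C, C->B, D->AA

  step 3 ⇒ step 4: CDDB ⇒ B·AA·AA·C
    B ↦ C
    C ↦ B
    D ↦ AA
  step 2 ⇒ step 3: BAAC ⇒ C·D·D·B
    A ↦ D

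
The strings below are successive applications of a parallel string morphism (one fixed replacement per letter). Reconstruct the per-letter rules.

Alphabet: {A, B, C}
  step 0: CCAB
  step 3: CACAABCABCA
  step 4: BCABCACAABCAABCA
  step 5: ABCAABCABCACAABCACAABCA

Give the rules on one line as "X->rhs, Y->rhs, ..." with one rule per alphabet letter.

  step 4 ⇒ step 5: BCABCACAABCAABCA ⇒ A·B·CA·A·B·CA·B·CA·CA·A·B·CA·CA·A·B·CA
    A ↦ CA
    B ↦ A
    C ↦ B

A->CA, B->A, C->B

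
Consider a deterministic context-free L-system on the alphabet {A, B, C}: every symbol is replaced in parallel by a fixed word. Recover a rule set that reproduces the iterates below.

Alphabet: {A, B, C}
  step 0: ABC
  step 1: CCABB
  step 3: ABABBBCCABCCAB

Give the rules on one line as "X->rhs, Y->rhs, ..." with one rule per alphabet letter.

  step 0 ⇒ step 1: ABC ⇒ CC·AB·B
    A ↦ CC
    B ↦ AB
    C ↦ B

A->CC, B->AB, C->B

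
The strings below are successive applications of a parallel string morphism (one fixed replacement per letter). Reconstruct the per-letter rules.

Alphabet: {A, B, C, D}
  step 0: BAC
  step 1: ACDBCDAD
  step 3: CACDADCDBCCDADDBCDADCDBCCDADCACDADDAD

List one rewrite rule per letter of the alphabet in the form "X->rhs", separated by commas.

A->DBC, B->AC, C->DAD, D->C

  step 0 ⇒ step 1: BAC ⇒ AC·DBC·DAD
    A ↦ DBC
    B ↦ AC
    C ↦ DAD
    D ↦ C  (constrained at step 1)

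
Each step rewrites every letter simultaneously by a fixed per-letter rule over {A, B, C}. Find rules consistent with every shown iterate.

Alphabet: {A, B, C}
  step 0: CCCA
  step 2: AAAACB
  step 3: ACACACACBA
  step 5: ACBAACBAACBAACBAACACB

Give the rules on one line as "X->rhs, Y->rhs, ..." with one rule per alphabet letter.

A->AC, B->A, C->B

  step 2 ⇒ step 3: AAAACB ⇒ AC·AC·AC·AC·B·A
    A ↦ AC
    B ↦ A
    C ↦ B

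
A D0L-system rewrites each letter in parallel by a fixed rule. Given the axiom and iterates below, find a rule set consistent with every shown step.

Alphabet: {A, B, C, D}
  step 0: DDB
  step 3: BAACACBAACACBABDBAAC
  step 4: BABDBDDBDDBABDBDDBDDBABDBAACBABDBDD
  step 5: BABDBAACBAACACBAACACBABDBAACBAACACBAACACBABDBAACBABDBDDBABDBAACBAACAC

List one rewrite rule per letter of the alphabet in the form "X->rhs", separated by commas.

A->BD, B->BA, C->D, D->AC

  step 4 ⇒ step 5: BABDBDDBDDBABDBDDBDDBABDBAACBABDBDD ⇒ BA·BD·BA·AC·BA·AC·AC·BA·AC·AC·BA·BD·BA·AC·BA·AC·AC·BA·AC·AC·BA·BD·BA·AC·BA·BD·BD·D·BA·BD·BA·AC·BA·AC·AC
    A ↦ BD
    B ↦ BA
    C ↦ D
    D ↦ AC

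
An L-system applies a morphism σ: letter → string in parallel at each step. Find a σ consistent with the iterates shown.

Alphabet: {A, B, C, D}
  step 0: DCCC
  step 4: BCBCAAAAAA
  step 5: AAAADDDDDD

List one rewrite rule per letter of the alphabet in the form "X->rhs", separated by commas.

  step 4 ⇒ step 5: BCBCAAAAAA ⇒ A·A·A·A·D·D·D·D·D·D
    A ↦ D
    B ↦ A
    C ↦ A
    D ↦ BC  (constrained at step 0)

A->D, B->A, C->A, D->BC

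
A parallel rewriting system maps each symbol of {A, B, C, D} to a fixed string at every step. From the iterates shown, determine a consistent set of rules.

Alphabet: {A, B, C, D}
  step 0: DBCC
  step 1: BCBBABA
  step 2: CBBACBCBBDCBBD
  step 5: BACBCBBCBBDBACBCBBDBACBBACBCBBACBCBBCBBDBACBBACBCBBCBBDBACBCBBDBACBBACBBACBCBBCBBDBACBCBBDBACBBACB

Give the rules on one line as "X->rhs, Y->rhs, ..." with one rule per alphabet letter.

  step 1 ⇒ step 2: BCBBABA ⇒ CB·BA·CB·CB·BD·CB·BD
    A ↦ BD
    B ↦ CB
    C ↦ BA
  step 0 ⇒ step 1: DBCC ⇒ B·CB·BA·BA
    D ↦ B

A->BD, B->CB, C->BA, D->B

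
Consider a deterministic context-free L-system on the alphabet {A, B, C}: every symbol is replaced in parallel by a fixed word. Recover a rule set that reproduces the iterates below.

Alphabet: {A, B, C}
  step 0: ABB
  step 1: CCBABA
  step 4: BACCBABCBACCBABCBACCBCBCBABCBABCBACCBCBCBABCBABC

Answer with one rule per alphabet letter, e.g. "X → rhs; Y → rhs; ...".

  step 0 ⇒ step 1: ABB ⇒ CC·BA·BA
    A ↦ CC
    B ↦ BA
    C ↦ BC  (constrained at step 1)

A->CC, B->BA, C->BC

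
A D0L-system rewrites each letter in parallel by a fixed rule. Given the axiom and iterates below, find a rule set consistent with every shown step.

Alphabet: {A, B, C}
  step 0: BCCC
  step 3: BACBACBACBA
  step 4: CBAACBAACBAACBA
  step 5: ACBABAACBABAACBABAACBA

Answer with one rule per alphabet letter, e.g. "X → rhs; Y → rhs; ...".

A->BA, B->C, C->A

  step 4 ⇒ step 5: CBAACBAACBAACBA ⇒ A·C·BA·BA·A·C·BA·BA·A·C·BA·BA·A·C·BA
    A ↦ BA
    B ↦ C
    C ↦ A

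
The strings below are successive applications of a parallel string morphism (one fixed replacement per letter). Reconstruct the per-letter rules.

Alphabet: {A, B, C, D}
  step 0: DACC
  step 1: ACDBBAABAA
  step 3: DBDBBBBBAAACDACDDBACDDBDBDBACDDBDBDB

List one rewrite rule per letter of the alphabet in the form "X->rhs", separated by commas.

A->B, B->DB, C->BAA, D->ACD

  step 0 ⇒ step 1: DACC ⇒ ACD·B·BAA·BAA
    A ↦ B
    C ↦ BAA
    D ↦ ACD
    B ↦ DB  (constrained at step 1)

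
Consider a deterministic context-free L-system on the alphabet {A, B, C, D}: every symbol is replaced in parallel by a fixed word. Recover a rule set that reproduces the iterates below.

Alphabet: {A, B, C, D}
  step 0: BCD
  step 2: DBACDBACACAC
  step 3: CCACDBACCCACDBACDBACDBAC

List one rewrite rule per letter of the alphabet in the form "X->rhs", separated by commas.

A->DB, B->AC, C->AC, D->CC

  step 2 ⇒ step 3: DBACDBACACAC ⇒ CC·AC·DB·AC·CC·AC·DB·AC·DB·AC·DB·AC
    A ↦ DB
    B ↦ AC
    C ↦ AC
    D ↦ CC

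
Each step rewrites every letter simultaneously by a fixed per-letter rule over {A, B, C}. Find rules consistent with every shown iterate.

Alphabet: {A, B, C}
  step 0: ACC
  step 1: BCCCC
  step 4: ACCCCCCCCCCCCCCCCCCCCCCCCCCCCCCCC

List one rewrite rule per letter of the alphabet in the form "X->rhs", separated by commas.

  step 0 ⇒ step 1: ACC ⇒ B·CC·CC
    A ↦ B
    C ↦ CC
    B ↦ A  (constrained at step 1)

A->B, B->A, C->CC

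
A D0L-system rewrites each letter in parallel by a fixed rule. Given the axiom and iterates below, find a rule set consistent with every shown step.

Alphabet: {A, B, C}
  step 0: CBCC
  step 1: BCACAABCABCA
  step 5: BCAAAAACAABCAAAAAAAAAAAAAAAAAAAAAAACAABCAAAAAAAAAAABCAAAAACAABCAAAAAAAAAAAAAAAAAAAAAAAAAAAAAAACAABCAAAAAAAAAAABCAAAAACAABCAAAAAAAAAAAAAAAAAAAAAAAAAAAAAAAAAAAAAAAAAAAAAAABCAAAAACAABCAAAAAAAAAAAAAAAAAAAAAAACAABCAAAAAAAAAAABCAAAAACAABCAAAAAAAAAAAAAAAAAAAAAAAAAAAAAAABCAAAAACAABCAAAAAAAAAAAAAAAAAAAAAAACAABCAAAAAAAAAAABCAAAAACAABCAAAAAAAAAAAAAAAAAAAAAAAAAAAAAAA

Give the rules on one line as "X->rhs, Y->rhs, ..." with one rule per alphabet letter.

A->AA, B->CAA, C->BCA

  step 0 ⇒ step 1: CBCC ⇒ BCA·CAA·BCA·BCA
    B ↦ CAA
    C ↦ BCA
    A ↦ AA  (constrained at step 1)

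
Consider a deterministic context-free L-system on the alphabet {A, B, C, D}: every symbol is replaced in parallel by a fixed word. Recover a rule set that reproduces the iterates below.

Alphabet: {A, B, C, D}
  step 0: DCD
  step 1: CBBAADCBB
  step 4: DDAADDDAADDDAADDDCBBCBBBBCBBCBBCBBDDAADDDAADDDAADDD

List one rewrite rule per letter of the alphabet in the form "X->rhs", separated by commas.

  step 0 ⇒ step 1: DCD ⇒ CBB·AAD·CBB
    C ↦ AAD
    D ↦ CBB
    A ↦ B  (constrained at step 1)
    B ↦ D  (constrained at step 1)

A->B, B->D, C->AAD, D->CBB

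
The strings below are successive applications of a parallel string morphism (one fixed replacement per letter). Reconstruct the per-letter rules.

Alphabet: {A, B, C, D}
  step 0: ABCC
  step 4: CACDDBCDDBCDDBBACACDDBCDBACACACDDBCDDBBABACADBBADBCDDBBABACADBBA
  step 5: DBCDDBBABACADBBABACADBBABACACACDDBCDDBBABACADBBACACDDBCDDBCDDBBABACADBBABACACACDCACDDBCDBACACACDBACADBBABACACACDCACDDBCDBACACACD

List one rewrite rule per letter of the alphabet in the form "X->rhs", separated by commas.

  step 4 ⇒ step 5: CACDDBCDDBCDDBBACACDDBCDBACACACDDBCDDBBABACADBBADBCDDBBABACADBBA ⇒ DB·CD·DB·BA·BA·CA·DB·BA·BA·CA·DB·BA·BA·CA·CA·CD·DB·CD·DB·BA·BA·CA·DB·BA·CA·CD·DB·CD·DB·CD·DB·BA·BA·CA·DB·BA·BA·CA·CA·CD·CA·CD·DB·CD·BA·CA·CA·CD·BA·CA·DB·BA·BA·CA·CA·CD·CA·CD·DB·CD·BA·CA·CA·CD
    A ↦ CD
    B ↦ CA
    C ↦ DB
    D ↦ BA

A->CD, B->CA, C->DB, D->BA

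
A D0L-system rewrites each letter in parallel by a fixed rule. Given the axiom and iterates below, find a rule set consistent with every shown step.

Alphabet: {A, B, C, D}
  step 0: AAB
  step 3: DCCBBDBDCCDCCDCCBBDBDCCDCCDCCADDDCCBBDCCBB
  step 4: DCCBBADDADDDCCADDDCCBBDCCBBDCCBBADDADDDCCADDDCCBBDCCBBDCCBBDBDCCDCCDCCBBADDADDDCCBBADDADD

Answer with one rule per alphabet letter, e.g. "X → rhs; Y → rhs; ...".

A->DB, B->ADD, C->B, D->DCC

  step 3 ⇒ step 4: DCCBBDBDCCDCCDCCBBDBDCCDCCDCCADDDCCBBDCCBB ⇒ DCC·B·B·ADD·ADD·DCC·ADD·DCC·B·B·DCC·B·B·DCC·B·B·ADD·ADD·DCC·ADD·DCC·B·B·DCC·B·B·DCC·B·B·DB·DCC·DCC·DCC·B·B·ADD·ADD·DCC·B·B·ADD·ADD
    A ↦ DB
    B ↦ ADD
    C ↦ B
    D ↦ DCC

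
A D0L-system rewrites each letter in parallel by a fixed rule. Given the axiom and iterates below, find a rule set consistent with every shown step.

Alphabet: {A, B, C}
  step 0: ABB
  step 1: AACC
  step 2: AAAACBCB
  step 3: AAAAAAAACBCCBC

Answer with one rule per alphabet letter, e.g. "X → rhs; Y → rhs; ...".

  step 2 ⇒ step 3: AAAACBCB ⇒ AA·AA·AA·AA·CB·C·CB·C
    A ↦ AA
    B ↦ C
    C ↦ CB

A->AA, B->C, C->CB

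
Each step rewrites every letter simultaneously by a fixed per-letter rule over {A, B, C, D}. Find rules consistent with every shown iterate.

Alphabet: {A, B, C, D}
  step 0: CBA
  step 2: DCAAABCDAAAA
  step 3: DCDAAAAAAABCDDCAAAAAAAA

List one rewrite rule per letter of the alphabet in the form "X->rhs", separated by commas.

  step 2 ⇒ step 3: DCAAABCDAAAA ⇒ DC·D·AA·AA·AA·ABC·D·DC·AA·AA·AA·AA
    A ↦ AA
    B ↦ ABC
    C ↦ D
    D ↦ DC

A->AA, B->ABC, C->D, D->DC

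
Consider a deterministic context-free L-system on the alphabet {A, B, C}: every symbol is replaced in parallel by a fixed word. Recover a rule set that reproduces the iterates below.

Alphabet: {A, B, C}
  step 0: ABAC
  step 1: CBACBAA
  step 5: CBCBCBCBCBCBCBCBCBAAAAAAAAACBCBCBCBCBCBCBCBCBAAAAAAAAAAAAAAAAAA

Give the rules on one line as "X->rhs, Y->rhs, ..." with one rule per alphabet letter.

  step 0 ⇒ step 1: ABAC ⇒ CB·A·CB·AA
    A ↦ CB
    B ↦ A
    C ↦ AA

A->CB, B->A, C->AA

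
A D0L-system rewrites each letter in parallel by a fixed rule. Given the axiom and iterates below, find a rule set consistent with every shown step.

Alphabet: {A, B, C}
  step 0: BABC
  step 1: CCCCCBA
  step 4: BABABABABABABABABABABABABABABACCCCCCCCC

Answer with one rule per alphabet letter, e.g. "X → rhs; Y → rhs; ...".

A->C, B->CC, C->BA

  step 0 ⇒ step 1: BABC ⇒ CC·C·CC·BA
    A ↦ C
    B ↦ CC
    C ↦ BA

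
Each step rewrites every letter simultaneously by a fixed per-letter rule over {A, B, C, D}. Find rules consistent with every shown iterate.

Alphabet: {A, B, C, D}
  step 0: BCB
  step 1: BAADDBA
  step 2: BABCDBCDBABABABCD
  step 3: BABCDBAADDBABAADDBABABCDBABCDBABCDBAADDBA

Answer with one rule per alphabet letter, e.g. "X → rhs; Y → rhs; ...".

  step 2 ⇒ step 3: BABCDBCDBABABABCD ⇒ BA·BCD·BA·ADD·BA·BA·ADD·BA·BA·BCD·BA·BCD·BA·BCD·BA·ADD·BA
    A ↦ BCD
    B ↦ BA
    C ↦ ADD
    D ↦ BA

A->BCD, B->BA, C->ADD, D->BA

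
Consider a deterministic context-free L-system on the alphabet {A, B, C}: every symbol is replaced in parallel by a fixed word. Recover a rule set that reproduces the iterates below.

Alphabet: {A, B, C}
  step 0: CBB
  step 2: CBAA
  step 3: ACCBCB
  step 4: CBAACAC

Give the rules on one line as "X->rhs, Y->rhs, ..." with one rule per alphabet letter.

  step 3 ⇒ step 4: ACCBCB ⇒ CB·A·A·C·A·C
    A ↦ CB
    B ↦ C
    C ↦ A

A->CB, B->C, C->A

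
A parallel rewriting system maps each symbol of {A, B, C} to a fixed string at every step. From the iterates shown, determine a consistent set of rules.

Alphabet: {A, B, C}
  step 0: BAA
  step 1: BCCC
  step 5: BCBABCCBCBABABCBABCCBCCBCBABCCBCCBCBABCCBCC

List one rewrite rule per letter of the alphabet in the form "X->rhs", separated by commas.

  step 0 ⇒ step 1: BAA ⇒ BC·C·C
    A ↦ C
    B ↦ BC
    C ↦ BA  (constrained at step 1)

A->C, B->BC, C->BA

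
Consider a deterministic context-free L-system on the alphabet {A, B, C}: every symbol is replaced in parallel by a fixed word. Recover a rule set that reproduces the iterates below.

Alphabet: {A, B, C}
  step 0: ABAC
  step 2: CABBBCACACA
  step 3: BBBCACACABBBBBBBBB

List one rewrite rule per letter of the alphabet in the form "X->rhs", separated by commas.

  step 2 ⇒ step 3: CABBBCACACA ⇒ BB·B·CA·CA·CA·BB·B·BB·B·BB·B
    A ↦ B
    B ↦ CA
    C ↦ BB

A->B, B->CA, C->BB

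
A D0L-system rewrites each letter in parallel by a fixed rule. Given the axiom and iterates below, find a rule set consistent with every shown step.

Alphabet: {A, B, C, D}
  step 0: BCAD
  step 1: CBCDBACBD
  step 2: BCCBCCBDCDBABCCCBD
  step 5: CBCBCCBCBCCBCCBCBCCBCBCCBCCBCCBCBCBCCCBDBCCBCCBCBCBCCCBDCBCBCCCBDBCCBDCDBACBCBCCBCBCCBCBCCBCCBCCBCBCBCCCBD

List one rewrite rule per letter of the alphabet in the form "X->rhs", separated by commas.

  step 1 ⇒ step 2: CBCDBACBD ⇒ BC·C·BC·CBD·C·DBA·BC·C·CBD
    A ↦ DBA
    B ↦ C
    C ↦ BC
    D ↦ CBD

A->DBA, B->C, C->BC, D->CBD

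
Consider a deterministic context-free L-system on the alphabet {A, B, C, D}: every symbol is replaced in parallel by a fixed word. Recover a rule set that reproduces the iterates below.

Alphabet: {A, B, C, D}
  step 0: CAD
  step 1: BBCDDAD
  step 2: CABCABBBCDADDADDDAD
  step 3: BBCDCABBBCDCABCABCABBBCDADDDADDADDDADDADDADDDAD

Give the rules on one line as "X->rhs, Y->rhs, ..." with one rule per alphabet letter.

A->D, B->CAB, C->BBC, D->DAD

  step 2 ⇒ step 3: CABCABBBCDADDADDDAD ⇒ BBC·D·CAB·BBC·D·CAB·CAB·CAB·BBC·DAD·D·DAD·DAD·D·DAD·DAD·DAD·D·DAD
    A ↦ D
    B ↦ CAB
    C ↦ BBC
    D ↦ DAD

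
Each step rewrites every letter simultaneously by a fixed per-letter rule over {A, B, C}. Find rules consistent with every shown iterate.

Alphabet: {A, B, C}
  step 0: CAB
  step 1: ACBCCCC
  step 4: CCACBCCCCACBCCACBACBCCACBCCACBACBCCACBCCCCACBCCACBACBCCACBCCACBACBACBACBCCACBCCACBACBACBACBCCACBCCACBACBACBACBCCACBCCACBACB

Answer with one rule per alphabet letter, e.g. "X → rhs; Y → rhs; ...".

  step 0 ⇒ step 1: CAB ⇒ ACB·CC·CC
    A ↦ CC
    B ↦ CC
    C ↦ ACB

A->CC, B->CC, C->ACB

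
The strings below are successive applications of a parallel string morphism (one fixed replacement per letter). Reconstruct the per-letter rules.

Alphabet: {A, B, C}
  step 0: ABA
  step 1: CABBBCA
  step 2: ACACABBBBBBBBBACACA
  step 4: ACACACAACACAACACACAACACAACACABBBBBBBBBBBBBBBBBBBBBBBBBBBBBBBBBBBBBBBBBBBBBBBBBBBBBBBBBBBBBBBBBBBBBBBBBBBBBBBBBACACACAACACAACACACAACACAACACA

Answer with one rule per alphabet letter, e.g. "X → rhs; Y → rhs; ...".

  step 1 ⇒ step 2: CABBBCA ⇒ ACA·CA·BBB·BBB·BBB·ACA·CA
    A ↦ CA
    B ↦ BBB
    C ↦ ACA

A->CA, B->BBB, C->ACA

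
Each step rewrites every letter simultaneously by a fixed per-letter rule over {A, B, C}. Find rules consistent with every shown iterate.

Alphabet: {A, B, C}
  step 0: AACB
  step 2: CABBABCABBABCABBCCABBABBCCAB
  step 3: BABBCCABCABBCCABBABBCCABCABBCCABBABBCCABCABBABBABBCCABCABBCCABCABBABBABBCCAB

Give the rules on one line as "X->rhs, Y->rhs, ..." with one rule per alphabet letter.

  step 2 ⇒ step 3: CABBABCABBABCABBCCABBABBCCAB ⇒ BAB·BC·CAB·CAB·BC·CAB·BAB·BC·CAB·CAB·BC·CAB·BAB·BC·CAB·CAB·BAB·BAB·BC·CAB·CAB·BC·CAB·CAB·BAB·BAB·BC·CAB
    A ↦ BC
    B ↦ CAB
    C ↦ BAB

A->BC, B->CAB, C->BAB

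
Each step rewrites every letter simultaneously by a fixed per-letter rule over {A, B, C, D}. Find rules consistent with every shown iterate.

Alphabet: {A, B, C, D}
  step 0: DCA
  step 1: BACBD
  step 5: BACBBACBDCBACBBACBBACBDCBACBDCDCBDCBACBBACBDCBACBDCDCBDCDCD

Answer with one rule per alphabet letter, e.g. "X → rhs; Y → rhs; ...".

  step 0 ⇒ step 1: DCA ⇒ BA·CB·D
    A ↦ D
    C ↦ CB
    D ↦ BA
    B ↦ DC  (constrained at step 1)

A->D, B->DC, C->CB, D->BA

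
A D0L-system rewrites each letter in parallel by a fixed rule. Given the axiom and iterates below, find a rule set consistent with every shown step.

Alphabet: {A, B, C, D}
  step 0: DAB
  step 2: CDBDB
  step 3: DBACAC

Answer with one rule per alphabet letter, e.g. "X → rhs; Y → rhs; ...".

A->C, B->C, C->DB, D->A

  step 2 ⇒ step 3: CDBDB ⇒ DB·A·C·A·C
    B ↦ C
    C ↦ DB
    D ↦ A
    A ↦ C  (constrained at step 0)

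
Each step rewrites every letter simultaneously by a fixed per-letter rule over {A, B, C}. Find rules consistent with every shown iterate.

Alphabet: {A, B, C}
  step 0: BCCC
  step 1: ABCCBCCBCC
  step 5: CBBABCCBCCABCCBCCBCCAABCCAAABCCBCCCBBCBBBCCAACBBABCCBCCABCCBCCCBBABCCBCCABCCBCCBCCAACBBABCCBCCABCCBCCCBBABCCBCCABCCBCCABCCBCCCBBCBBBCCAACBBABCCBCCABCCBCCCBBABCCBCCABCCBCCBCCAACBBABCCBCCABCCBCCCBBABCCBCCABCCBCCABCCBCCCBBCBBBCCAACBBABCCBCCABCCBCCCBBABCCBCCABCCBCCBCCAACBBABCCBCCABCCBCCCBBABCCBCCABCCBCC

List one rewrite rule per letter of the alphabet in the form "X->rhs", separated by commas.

A->CBB, B->A, C->BCC

  step 0 ⇒ step 1: BCCC ⇒ A·BCC·BCC·BCC
    B ↦ A
    C ↦ BCC
    A ↦ CBB  (constrained at step 1)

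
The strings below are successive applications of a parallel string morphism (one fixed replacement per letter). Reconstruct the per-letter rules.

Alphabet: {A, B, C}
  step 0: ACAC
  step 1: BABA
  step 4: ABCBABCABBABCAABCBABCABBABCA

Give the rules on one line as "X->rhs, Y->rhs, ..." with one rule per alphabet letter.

A->B, B->ABC, C->A

  step 0 ⇒ step 1: ACAC ⇒ B·A·B·A
    A ↦ B
    C ↦ A
    B ↦ ABC  (constrained at step 1)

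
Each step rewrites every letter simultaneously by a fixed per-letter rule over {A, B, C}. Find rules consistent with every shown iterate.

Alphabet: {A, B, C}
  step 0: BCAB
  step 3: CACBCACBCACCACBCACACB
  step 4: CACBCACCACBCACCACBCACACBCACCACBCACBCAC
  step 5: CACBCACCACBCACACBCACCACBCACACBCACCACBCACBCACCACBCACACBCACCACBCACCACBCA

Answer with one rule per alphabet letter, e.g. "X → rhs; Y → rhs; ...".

  step 4 ⇒ step 5: CACBCACCACBCACCACBCACACBCACCACBCACBCAC ⇒ CA·CB·CA·C·CA·CB·CA·CA·CB·CA·C·CA·CB·CA·CA·CB·CA·C·CA·CB·CA·CB·CA·C·CA·CB·CA·CA·CB·CA·C·CA·CB·CA·C·CA·CB·CA
    A ↦ CB
    B ↦ C
    C ↦ CA

A->CB, B->C, C->CA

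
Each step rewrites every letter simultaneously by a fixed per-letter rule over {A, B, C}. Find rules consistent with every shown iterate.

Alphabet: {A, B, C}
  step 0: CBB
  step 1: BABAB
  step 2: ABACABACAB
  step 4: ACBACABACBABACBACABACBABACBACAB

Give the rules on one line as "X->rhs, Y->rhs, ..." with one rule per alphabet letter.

A->AC, B->AB, C->B

  step 1 ⇒ step 2: BABAB ⇒ AB·AC·AB·AC·AB
    A ↦ AC
    B ↦ AB
  step 0 ⇒ step 1: CBB ⇒ B·AB·AB
    C ↦ B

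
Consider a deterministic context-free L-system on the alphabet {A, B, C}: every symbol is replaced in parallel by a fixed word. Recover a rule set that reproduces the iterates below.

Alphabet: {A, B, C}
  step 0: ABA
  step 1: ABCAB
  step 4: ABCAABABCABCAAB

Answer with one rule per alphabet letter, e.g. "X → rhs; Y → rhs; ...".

  step 0 ⇒ step 1: ABA ⇒ AB·C·AB
    A ↦ AB
    B ↦ C
    C ↦ A  (constrained at step 1)

A->AB, B->C, C->A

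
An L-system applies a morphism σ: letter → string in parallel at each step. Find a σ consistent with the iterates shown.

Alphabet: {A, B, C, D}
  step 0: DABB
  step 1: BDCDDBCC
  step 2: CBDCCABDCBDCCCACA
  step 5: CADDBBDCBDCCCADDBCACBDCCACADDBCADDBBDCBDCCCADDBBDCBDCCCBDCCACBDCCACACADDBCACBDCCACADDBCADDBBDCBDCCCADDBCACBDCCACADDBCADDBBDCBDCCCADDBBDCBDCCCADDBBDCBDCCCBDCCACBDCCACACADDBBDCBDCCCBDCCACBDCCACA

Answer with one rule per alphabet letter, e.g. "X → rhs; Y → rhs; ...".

A->DDB, B->C, C->CA, D->BDC

  step 1 ⇒ step 2: BDCDDBCC ⇒ C·BDC·CA·BDC·BDC·C·CA·CA
    B ↦ C
    C ↦ CA
    D ↦ BDC
  step 0 ⇒ step 1: DABB ⇒ BDC·DDB·C·C
    A ↦ DDB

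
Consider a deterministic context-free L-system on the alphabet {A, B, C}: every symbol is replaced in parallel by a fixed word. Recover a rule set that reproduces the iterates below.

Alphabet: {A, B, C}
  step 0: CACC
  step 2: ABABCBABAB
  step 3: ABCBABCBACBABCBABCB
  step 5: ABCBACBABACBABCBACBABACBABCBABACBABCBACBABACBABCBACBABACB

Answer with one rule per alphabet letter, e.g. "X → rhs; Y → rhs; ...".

  step 2 ⇒ step 3: ABABCBABAB ⇒ AB·CB·AB·CB·A·CB·AB·CB·AB·CB
    A ↦ AB
    B ↦ CB
    C ↦ A

A->AB, B->CB, C->A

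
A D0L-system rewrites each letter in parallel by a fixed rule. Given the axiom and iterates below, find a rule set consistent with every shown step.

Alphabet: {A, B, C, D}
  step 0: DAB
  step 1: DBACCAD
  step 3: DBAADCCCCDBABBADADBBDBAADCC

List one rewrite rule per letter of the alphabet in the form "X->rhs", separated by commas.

  step 0 ⇒ step 1: DAB ⇒ DBA·CC·AD
    A ↦ CC
    B ↦ AD
    D ↦ DBA
    C ↦ B  (constrained at step 1)

A->CC, B->AD, C->B, D->DBA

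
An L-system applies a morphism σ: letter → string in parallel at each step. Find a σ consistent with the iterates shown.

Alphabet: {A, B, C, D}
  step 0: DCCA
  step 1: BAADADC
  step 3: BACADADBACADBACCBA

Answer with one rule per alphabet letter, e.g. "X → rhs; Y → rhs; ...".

A->C, B->BA, C->AD, D->BA

  step 0 ⇒ step 1: DCCA ⇒ BA·AD·AD·C
    A ↦ C
    C ↦ AD
    D ↦ BA
    B ↦ BA  (constrained at step 1)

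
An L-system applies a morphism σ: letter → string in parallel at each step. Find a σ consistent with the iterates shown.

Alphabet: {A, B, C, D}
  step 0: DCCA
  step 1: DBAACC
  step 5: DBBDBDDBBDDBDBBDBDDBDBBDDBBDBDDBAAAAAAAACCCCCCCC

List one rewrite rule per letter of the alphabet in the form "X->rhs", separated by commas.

A->CC, B->BD, C->A, D->DB

  step 0 ⇒ step 1: DCCA ⇒ DB·A·A·CC
    A ↦ CC
    C ↦ A
    D ↦ DB
    B ↦ BD  (constrained at step 1)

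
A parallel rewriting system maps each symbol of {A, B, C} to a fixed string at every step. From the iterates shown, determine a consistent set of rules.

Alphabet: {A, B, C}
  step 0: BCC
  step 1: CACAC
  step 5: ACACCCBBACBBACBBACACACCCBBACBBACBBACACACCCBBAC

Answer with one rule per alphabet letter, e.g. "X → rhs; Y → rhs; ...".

  step 0 ⇒ step 1: BCC ⇒ C·AC·AC
    B ↦ C
    C ↦ AC
    A ↦ BB  (constrained at step 1)

A->BB, B->C, C->AC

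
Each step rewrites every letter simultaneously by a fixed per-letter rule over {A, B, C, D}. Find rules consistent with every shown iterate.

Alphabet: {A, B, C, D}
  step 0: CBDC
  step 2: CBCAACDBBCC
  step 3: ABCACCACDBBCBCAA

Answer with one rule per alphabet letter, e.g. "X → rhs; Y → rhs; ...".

A->C, B->BC, C->A, D->CDB

  step 2 ⇒ step 3: CBCAACDBBCC ⇒ A·BC·A·C·C·A·CDB·BC·BC·A·A
    A ↦ C
    B ↦ BC
    C ↦ A
    D ↦ CDB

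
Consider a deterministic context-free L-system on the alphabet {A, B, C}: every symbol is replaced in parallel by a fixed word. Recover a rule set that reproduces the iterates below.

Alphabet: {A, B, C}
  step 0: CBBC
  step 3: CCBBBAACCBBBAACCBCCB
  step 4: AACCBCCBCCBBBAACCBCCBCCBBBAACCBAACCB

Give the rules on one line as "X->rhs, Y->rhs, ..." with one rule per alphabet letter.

A->B, B->CCB, C->A

  step 3 ⇒ step 4: CCBBBAACCBBBAACCBCCB ⇒ A·A·CCB·CCB·CCB·B·B·A·A·CCB·CCB·CCB·B·B·A·A·CCB·A·A·CCB
    A ↦ B
    B ↦ CCB
    C ↦ A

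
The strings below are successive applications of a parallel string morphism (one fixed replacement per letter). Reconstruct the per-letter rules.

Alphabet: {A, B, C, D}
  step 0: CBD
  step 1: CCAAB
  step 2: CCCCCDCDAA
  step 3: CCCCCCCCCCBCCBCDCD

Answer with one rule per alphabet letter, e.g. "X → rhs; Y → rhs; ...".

  step 2 ⇒ step 3: CCCCCDCDAA ⇒ CC·CC·CC·CC·CC·B·CC·B·CD·CD
    A ↦ CD
    C ↦ CC
    D ↦ B
  step 0 ⇒ step 1: CBD ⇒ CC·AA·B
    B ↦ AA

A->CD, B->AA, C->CC, D->B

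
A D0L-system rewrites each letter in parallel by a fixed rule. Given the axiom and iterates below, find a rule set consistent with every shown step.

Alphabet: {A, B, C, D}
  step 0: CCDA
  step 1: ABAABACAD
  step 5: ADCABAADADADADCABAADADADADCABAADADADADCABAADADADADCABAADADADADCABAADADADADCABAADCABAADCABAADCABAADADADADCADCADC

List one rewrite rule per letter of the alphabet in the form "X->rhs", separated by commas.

A->AD, B->AD, C->ABA, D->C

  step 0 ⇒ step 1: CCDA ⇒ ABA·ABA·C·AD
    A ↦ AD
    C ↦ ABA
    D ↦ C
    B ↦ AD  (constrained at step 1)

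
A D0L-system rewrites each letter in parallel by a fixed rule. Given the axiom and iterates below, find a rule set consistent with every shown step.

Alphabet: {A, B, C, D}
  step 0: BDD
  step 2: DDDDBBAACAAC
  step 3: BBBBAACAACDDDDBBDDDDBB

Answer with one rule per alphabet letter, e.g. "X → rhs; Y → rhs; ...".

A->DD, B->AAC, C->BB, D->B

  step 2 ⇒ step 3: DDDDBBAACAAC ⇒ B·B·B·B·AAC·AAC·DD·DD·BB·DD·DD·BB
    A ↦ DD
    B ↦ AAC
    C ↦ BB
    D ↦ B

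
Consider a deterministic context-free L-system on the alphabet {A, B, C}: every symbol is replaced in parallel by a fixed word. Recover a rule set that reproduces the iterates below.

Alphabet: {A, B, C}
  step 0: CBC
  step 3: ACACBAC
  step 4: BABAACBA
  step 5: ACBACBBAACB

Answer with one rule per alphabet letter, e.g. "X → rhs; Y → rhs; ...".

A->B, B->AC, C->A

  step 4 ⇒ step 5: BABAACBA ⇒ AC·B·AC·B·B·A·AC·B
    A ↦ B
    B ↦ AC
    C ↦ A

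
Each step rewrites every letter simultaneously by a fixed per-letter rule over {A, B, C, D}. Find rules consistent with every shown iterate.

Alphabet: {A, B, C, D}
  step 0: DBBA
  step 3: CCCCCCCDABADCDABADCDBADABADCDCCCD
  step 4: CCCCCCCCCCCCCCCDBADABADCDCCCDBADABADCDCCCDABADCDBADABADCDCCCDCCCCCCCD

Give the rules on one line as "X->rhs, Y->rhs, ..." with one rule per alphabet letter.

A->BAD, B->A, C->CC, D->CD

  step 3 ⇒ step 4: CCCCCCCDABADCDABADCDBADABADCDCCCD ⇒ CC·CC·CC·CC·CC·CC·CC·CD·BAD·A·BAD·CD·CC·CD·BAD·A·BAD·CD·CC·CD·A·BAD·CD·BAD·A·BAD·CD·CC·CD·CC·CC·CC·CD
    A ↦ BAD
    B ↦ A
    C ↦ CC
    D ↦ CD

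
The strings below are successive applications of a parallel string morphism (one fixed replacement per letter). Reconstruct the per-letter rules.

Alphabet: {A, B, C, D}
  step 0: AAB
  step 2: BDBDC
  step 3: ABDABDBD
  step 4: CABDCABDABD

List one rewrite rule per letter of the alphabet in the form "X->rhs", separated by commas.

  step 3 ⇒ step 4: ABDABDBD ⇒ C·A·BD·C·A·BD·A·BD
    A ↦ C
    B ↦ A
    D ↦ BD
  step 2 ⇒ step 3: BDBDC ⇒ A·BD·A·BD·BD
    C ↦ BD

A->C, B->A, C->BD, D->BD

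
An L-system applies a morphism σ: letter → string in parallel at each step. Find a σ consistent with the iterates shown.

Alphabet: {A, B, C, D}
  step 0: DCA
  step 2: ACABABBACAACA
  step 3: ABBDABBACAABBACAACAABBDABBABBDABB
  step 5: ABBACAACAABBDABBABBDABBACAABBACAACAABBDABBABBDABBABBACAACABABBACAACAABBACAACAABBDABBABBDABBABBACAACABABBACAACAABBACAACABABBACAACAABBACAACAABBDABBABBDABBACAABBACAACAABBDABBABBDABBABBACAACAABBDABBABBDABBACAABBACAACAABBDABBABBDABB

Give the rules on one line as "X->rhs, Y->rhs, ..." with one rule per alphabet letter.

A->ABB, B->ACA, C->D, D->B

  step 2 ⇒ step 3: ACABABBACAACA ⇒ ABB·D·ABB·ACA·ABB·ACA·ACA·ABB·D·ABB·ABB·D·ABB
    A ↦ ABB
    B ↦ ACA
    C ↦ D
    D ↦ B  (constrained at step 0)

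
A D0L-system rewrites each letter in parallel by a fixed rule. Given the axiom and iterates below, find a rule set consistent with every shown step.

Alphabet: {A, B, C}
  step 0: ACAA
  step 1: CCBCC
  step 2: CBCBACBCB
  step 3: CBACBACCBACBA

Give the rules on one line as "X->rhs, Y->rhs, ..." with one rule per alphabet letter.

  step 2 ⇒ step 3: CBCBACBCB ⇒ CB·A·CB·A·C·CB·A·CB·A
    A ↦ C
    B ↦ A
    C ↦ CB

A->C, B->A, C->CB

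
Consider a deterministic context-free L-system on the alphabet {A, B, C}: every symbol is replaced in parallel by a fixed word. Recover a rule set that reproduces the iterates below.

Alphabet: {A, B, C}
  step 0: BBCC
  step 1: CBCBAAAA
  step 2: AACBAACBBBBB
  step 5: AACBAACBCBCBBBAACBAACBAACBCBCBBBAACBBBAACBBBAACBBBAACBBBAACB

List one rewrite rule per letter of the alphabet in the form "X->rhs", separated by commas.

A->B, B->CB, C->AA

  step 1 ⇒ step 2: CBCBAAAA ⇒ AA·CB·AA·CB·B·B·B·B
    A ↦ B
    B ↦ CB
    C ↦ AA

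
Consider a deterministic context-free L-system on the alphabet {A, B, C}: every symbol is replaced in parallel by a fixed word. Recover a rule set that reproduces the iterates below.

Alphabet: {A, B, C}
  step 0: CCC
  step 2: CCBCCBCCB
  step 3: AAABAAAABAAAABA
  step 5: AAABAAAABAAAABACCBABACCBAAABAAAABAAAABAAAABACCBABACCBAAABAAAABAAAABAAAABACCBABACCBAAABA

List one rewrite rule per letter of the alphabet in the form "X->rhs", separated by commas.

A->CCB, B->ABA, C->A

  step 2 ⇒ step 3: CCBCCBCCB ⇒ A·A·ABA·A·A·ABA·A·A·ABA
    B ↦ ABA
    C ↦ A
    A ↦ CCB  (constrained at step 3)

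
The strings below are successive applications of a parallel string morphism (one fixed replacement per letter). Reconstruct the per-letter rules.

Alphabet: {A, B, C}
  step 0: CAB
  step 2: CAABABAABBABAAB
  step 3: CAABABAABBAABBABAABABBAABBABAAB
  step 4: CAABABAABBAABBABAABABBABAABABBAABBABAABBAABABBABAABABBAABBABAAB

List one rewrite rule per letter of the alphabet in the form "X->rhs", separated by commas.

A->BA, B->AB, C->CAA

  step 3 ⇒ step 4: CAABABAABBAABBABAABABBAABBABAAB ⇒ CAA·BA·BA·AB·BA·AB·BA·BA·AB·AB·BA·BA·AB·AB·BA·AB·BA·BA·AB·BA·AB·AB·BA·BA·AB·AB·BA·AB·BA·BA·AB
    A ↦ BA
    B ↦ AB
    C ↦ CAA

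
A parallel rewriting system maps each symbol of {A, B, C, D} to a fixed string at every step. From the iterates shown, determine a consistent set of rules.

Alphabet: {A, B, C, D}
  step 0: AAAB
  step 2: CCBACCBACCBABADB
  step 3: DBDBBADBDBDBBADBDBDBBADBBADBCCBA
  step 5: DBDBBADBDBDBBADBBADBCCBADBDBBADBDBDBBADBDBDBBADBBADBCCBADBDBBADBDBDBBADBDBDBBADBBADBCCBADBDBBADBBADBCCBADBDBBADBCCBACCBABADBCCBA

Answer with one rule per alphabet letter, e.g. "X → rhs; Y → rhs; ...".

  step 2 ⇒ step 3: CCBACCBACCBABADB ⇒ DB·DB·BA·DB·DB·DB·BA·DB·DB·DB·BA·DB·BA·DB·CC·BA
    A ↦ DB
    B ↦ BA
    C ↦ DB
    D ↦ CC

A->DB, B->BA, C->DB, D->CC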